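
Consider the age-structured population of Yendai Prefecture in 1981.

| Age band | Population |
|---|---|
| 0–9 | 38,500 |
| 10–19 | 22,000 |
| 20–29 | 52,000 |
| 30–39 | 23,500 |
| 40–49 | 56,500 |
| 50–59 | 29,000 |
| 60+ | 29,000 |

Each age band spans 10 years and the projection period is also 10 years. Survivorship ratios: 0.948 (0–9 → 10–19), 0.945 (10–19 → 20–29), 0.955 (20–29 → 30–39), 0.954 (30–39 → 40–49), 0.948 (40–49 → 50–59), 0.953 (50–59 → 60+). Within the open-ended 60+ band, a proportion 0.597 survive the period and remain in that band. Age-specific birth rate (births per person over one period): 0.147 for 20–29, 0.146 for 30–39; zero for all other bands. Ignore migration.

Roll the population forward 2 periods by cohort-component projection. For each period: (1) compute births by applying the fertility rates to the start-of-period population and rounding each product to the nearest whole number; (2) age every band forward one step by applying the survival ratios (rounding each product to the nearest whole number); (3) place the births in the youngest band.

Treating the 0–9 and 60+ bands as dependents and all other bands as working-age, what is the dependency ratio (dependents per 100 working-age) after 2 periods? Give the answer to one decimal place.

Period 1:
Births: 52000 * 0.147 = 7644 ; 23500 * 0.146 = 3431 — total 11075
10–19: 38500 * 0.948 = 36498
20–29: 22000 * 0.945 = 20790
30–39: 52000 * 0.955 = 49660
40–49: 23500 * 0.954 = 22419
50–59: 56500 * 0.948 = 53562
60+: 29000 * 0.953 + 29000 * 0.597 = 27637 + 17313 = 44950
End of period: [11075, 36498, 20790, 49660, 22419, 53562, 44950]
Period 2:
Births: 20790 * 0.147 = 3056 ; 49660 * 0.146 = 7250 — total 10306
10–19: 11075 * 0.948 = 10499
20–29: 36498 * 0.945 = 34491
30–39: 20790 * 0.955 = 19854
40–49: 49660 * 0.954 = 47376
50–59: 22419 * 0.948 = 21253
60+: 53562 * 0.953 + 44950 * 0.597 = 51045 + 26835 = 77880
End of period: [10306, 10499, 34491, 19854, 47376, 21253, 77880]
Dependents (band 0–9 + band 60+) = 10306 + 77880 = 88186; working-age = 133473; ratio = 88186/133473 × 100 = 66.1

66.1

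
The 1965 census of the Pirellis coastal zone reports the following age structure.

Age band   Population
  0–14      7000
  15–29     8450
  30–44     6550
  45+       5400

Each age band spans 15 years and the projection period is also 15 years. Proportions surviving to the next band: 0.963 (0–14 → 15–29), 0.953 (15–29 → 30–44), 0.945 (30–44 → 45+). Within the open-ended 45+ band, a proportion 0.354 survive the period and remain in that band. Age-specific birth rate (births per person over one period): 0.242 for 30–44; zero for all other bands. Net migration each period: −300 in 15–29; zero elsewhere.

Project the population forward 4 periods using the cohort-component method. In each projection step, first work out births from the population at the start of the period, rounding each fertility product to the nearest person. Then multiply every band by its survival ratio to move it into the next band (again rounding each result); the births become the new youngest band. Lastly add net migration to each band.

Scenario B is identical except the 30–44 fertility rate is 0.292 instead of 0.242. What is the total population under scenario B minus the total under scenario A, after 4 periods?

1096

After projecting period 1:
Births: 6550 * 0.242 = 1585
15–29: 7000 * 0.963 = 6741
30–44: 8450 * 0.953 = 8053
45+: 6550 * 0.945 + 5400 * 0.354 = 6190 + 1912 = 8102
Net migration: 15–29 − 300 → 6441
→ [1585, 6441, 8053, 8102]
After projecting period 2:
Births: 8053 * 0.242 = 1949
15–29: 1585 * 0.963 = 1526
30–44: 6441 * 0.953 = 6138
45+: 8053 * 0.945 + 8102 * 0.354 = 7610 + 2868 = 10478
Net migration: 15–29 − 300 → 1226
→ [1949, 1226, 6138, 10478]
After projecting period 3:
Births: 6138 * 0.242 = 1485
15–29: 1949 * 0.963 = 1877
30–44: 1226 * 0.953 = 1168
45+: 6138 * 0.945 + 10478 * 0.354 = 5800 + 3709 = 9509
Net migration: 15–29 − 300 → 1577
→ [1485, 1577, 1168, 9509]
After projecting period 4:
Births: 1168 * 0.242 = 283
15–29: 1485 * 0.963 = 1430
30–44: 1577 * 0.953 = 1503
45+: 1168 * 0.945 + 9509 * 0.354 = 1104 + 3366 = 4470
Net migration: 15–29 − 300 → 1130
→ [283, 1130, 1503, 4470]
Scenario A total after 4 periods: 7386
Scenario B projection —
After projecting period 1:
Births: 6550 * 0.292 = 1913
15–29: 7000 * 0.963 = 6741
30–44: 8450 * 0.953 = 8053
45+: 6550 * 0.945 + 5400 * 0.354 = 6190 + 1912 = 8102
Net migration: 15–29 − 300 → 6441
→ [1913, 6441, 8053, 8102]
After projecting period 2:
Births: 8053 * 0.292 = 2351
15–29: 1913 * 0.963 = 1842
30–44: 6441 * 0.953 = 6138
45+: 8053 * 0.945 + 8102 * 0.354 = 7610 + 2868 = 10478
Net migration: 15–29 − 300 → 1542
→ [2351, 1542, 6138, 10478]
After projecting period 3:
Births: 6138 * 0.292 = 1792
15–29: 2351 * 0.963 = 2264
30–44: 1542 * 0.953 = 1470
45+: 6138 * 0.945 + 10478 * 0.354 = 5800 + 3709 = 9509
Net migration: 15–29 − 300 → 1964
→ [1792, 1964, 1470, 9509]
After projecting period 4:
Births: 1470 * 0.292 = 429
15–29: 1792 * 0.963 = 1726
30–44: 1964 * 0.953 = 1872
45+: 1470 * 0.945 + 9509 * 0.354 = 1389 + 3366 = 4755
Net migration: 15–29 − 300 → 1426
→ [429, 1426, 1872, 4755]
Scenario B total after 4 periods: 8482
Difference B − A = 8482 − 7386 = 1096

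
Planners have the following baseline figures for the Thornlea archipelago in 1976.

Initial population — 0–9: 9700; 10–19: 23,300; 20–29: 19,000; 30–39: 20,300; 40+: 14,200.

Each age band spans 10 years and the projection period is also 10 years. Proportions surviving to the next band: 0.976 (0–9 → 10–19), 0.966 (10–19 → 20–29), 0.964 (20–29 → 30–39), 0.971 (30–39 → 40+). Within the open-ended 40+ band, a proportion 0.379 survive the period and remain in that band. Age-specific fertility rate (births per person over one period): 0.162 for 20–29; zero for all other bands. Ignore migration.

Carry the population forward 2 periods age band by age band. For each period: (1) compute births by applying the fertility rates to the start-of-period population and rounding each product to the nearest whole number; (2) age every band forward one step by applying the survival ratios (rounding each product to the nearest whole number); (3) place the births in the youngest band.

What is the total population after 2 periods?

64788

After projecting period 1:
Births: 19000 × 0.162 = 3078
10–19: 9700 × 0.976 = 9467
20–29: 23300 × 0.966 = 22508
30–39: 19000 × 0.964 = 18316
40+: 20300 × 0.971 + 14200 × 0.379 = 19711 + 5382 = 25093
Population now: 0–9=3078, 10–19=9467, 20–29=22508, 30–39=18316, 40+=25093
After projecting period 2:
Births: 22508 × 0.162 = 3646
10–19: 3078 × 0.976 = 3004
20–29: 9467 × 0.966 = 9145
30–39: 22508 × 0.964 = 21698
40+: 18316 × 0.971 + 25093 × 0.379 = 17785 + 9510 = 27295
Population now: 0–9=3646, 10–19=3004, 20–29=9145, 30–39=21698, 40+=27295
Total after period 2: 3646 + 3004 + 9145 + 21698 + 27295 = 64788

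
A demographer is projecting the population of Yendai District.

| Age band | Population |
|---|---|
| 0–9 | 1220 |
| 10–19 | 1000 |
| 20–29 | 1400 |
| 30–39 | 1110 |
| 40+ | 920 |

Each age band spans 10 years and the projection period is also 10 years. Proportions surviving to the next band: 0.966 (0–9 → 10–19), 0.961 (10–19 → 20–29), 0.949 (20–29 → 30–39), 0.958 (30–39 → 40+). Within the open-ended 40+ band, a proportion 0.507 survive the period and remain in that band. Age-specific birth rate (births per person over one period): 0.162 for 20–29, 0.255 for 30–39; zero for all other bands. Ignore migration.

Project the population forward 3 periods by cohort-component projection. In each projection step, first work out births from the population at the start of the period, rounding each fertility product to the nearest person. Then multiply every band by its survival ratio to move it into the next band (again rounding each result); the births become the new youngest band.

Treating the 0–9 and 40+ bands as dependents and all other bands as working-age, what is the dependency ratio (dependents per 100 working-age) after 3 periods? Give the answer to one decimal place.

Let group 1 be 0–9 through group 5 = 40+.
Period 1.
Births: 1400 × 0.162 = 227  |  1110 × 0.255 = 283 → 510
Group 2: 1220 × 0.966 = 1179
Group 3: 1000 × 0.961 = 961
Group 4: 1400 × 0.949 = 1329
Group 5: 1110 × 0.958 + 920 × 0.507 = 1063 + 466 = 1529
Population now: 0–9=510, 10–19=1179, 20–29=961, 30–39=1329, 40+=1529
Period 2.
Births: 961 × 0.162 = 156  |  1329 × 0.255 = 339 → 495
Group 2: 510 × 0.966 = 493
Group 3: 1179 × 0.961 = 1133
Group 4: 961 × 0.949 = 912
Group 5: 1329 × 0.958 + 1529 × 0.507 = 1273 + 775 = 2048
Population now: 0–9=495, 10–19=493, 20–29=1133, 30–39=912, 40+=2048
Period 3.
Births: 1133 × 0.162 = 184  |  912 × 0.255 = 233 → 417
Group 2: 495 × 0.966 = 478
Group 3: 493 × 0.961 = 474
Group 4: 1133 × 0.949 = 1075
Group 5: 912 × 0.958 + 2048 × 0.507 = 874 + 1038 = 1912
Population now: 0–9=417, 10–19=478, 20–29=474, 30–39=1075, 40+=1912
Dependents (band 0–9 + band 40+) = 417 + 1912 = 2329; working-age = 2027; ratio = 2329/2027 × 100 = 114.9

114.9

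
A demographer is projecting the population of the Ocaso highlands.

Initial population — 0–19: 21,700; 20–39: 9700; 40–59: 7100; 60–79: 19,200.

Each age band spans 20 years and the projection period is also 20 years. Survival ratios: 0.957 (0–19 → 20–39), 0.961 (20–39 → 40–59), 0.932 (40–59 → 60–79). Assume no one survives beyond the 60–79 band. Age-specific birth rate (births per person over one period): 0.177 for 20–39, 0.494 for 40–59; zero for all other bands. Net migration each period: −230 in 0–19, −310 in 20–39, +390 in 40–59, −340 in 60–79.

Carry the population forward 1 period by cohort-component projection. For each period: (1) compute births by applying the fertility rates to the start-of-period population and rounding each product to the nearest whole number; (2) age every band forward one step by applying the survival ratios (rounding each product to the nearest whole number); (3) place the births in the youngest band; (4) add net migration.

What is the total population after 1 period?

Call the groups 1 to 4, youngest first.
Period 1:
Births: 9700 × 0.177 = 1717, 7100 × 0.494 = 3507 → 5224
Group 2: 21700 × 0.957 = 20767
Group 3: 9700 × 0.961 = 9322
Group 4: 7100 × 0.932 = 6617
Net migration: Group 1 − 230 → 4994; Group 2 − 310 → 20457; Group 3 + 390 → 9712; Group 4 − 340 → 6277
Population now: 0–19=4994, 20–39=20457, 40–59=9712, 60–79=6277
Total after period 1: 4994 + 20457 + 9712 + 6277 = 41440

41440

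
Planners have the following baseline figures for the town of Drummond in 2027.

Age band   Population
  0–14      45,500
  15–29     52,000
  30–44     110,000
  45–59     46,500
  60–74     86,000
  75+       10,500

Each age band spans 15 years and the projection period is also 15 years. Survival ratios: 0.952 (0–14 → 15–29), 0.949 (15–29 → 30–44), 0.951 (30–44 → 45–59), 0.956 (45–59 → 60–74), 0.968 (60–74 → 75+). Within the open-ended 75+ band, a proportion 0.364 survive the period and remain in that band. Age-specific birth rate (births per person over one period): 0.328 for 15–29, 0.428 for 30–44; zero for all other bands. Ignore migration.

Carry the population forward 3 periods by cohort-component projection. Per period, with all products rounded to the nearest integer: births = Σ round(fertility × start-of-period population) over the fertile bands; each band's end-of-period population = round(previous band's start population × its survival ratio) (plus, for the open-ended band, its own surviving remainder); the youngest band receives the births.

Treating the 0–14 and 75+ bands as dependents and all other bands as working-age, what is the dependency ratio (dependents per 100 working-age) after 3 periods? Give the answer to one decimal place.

92.1

(Bands numbered youngest = 1 to oldest = 6.)
After projecting period 1:
Births: 52000 × 0.328 = 17056, 110000 × 0.428 = 47080 → 64136
Band 2: 45500 × 0.952 = 43316
Band 3: 52000 × 0.949 = 49348
Band 4: 110000 × 0.951 = 104610
Band 5: 46500 × 0.956 = 44454
Band 6: 86000 × 0.968 + 10500 × 0.364 = 83248 + 3822 = 87070
End of period: [64136, 43316, 49348, 104610, 44454, 87070]
After projecting period 2:
Births: 43316 × 0.328 = 14208, 49348 × 0.428 = 21121 → 35329
Band 2: 64136 × 0.952 = 61057
Band 3: 43316 × 0.949 = 41107
Band 4: 49348 × 0.951 = 46930
Band 5: 104610 × 0.956 = 100007
Band 6: 44454 × 0.968 + 87070 × 0.364 = 43031 + 31693 = 74724
End of period: [35329, 61057, 41107, 46930, 100007, 74724]
After projecting period 3:
Births: 61057 × 0.328 = 20027, 41107 × 0.428 = 17594 → 37621
Band 2: 35329 × 0.952 = 33633
Band 3: 61057 × 0.949 = 57943
Band 4: 41107 × 0.951 = 39093
Band 5: 46930 × 0.956 = 44865
Band 6: 100007 × 0.968 + 74724 × 0.364 = 96807 + 27200 = 124007
End of period: [37621, 33633, 57943, 39093, 44865, 124007]
Dependents (band 0–14 + band 75+) = 37621 + 124007 = 161628; working-age = 175534; ratio = 161628/175534 × 100 = 92.1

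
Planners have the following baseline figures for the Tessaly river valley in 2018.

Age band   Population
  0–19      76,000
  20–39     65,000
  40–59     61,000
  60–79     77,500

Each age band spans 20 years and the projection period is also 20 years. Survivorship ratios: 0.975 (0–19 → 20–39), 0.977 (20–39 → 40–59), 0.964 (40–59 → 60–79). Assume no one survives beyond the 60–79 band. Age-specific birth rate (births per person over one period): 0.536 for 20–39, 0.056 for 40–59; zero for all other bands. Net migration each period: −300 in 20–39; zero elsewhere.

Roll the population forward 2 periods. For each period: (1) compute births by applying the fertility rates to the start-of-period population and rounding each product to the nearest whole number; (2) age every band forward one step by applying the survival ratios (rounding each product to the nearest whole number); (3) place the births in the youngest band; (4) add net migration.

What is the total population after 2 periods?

213435

Numbering the groups 1..4 from youngest to oldest:
Period 1.
Births: 65000 × 0.536 = 34840, 61000 × 0.056 = 3416 → 38256
Group 2: 76000 × 0.975 = 74100
Group 3: 65000 × 0.977 = 63505
Group 4: 61000 × 0.964 = 58804
Net migration: Group 2 − 300 → 73800
End of period: [38256, 73800, 63505, 58804]
Period 2.
Births: 73800 × 0.536 = 39557, 63505 × 0.056 = 3556 → 43113
Group 2: 38256 × 0.975 = 37300
Group 3: 73800 × 0.977 = 72103
Group 4: 63505 × 0.964 = 61219
Net migration: Group 2 − 300 → 37000
End of period: [43113, 37000, 72103, 61219]
Total after period 2: 43113 + 37000 + 72103 + 61219 = 213435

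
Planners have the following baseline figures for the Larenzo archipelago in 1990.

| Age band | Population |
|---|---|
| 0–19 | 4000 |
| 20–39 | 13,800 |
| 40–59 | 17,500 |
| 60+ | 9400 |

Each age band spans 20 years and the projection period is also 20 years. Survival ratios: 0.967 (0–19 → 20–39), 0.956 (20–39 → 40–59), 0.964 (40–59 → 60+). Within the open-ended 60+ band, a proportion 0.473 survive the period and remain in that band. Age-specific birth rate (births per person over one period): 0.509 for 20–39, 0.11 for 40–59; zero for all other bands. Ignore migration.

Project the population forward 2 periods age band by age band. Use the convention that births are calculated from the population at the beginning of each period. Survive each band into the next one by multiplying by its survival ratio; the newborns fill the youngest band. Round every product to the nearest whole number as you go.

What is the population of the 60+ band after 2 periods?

22800

Numbering the bands 1..4 from youngest to oldest:
Period 1:
Births: 13800 × 0.509 = 7024, 17500 × 0.11 = 1925 ⇒ total 8949
Band 2: 4000 × 0.967 = 3868
Band 3: 13800 × 0.956 = 13193
Band 4: 17500 × 0.964 + 9400 × 0.473 = 16870 + 4446 = 21316
Population now: 0–19=8949, 20–39=3868, 40–59=13193, 60+=21316
Period 2:
Births: 3868 × 0.509 = 1969, 13193 × 0.11 = 1451 ⇒ total 3420
Band 2: 8949 × 0.967 = 8654
Band 3: 3868 × 0.956 = 3698
Band 4: 13193 × 0.964 + 21316 × 0.473 = 12718 + 10082 = 22800
Population now: 0–19=3420, 20–39=8654, 40–59=3698, 60+=22800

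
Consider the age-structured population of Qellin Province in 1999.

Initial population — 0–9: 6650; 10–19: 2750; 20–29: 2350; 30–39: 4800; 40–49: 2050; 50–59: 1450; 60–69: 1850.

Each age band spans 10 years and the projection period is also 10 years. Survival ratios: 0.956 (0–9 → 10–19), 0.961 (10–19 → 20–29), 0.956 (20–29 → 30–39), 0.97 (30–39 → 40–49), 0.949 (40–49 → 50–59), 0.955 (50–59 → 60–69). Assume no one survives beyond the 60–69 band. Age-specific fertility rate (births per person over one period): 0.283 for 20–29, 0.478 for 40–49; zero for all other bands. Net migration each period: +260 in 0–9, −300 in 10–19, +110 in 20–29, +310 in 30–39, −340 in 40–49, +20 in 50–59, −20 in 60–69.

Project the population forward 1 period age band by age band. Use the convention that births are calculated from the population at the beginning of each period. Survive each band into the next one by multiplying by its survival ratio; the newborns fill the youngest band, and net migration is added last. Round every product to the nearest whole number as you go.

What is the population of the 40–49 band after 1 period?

4316

(Bands numbered youngest = 1 to oldest = 7.)
— Period 1 —
Births: 2350 × 0.283 = 665, 2050 × 0.478 = 980 → total 1645
Band 2: 6650 × 0.956 = 6357
Band 3: 2750 × 0.961 = 2643
Band 4: 2350 × 0.956 = 2247
Band 5: 4800 × 0.97 = 4656
Band 6: 2050 × 0.949 = 1945
Band 7: 1450 × 0.955 = 1385
Net migration: Band 1 + 260 → 1905; Band 2 − 300 → 6057; Band 3 + 110 → 2753; Band 4 + 310 → 2557; Band 5 − 340 → 4316; Band 6 + 20 → 1965; Band 7 − 20 → 1365
→ [1905, 6057, 2753, 2557, 4316, 1965, 1365]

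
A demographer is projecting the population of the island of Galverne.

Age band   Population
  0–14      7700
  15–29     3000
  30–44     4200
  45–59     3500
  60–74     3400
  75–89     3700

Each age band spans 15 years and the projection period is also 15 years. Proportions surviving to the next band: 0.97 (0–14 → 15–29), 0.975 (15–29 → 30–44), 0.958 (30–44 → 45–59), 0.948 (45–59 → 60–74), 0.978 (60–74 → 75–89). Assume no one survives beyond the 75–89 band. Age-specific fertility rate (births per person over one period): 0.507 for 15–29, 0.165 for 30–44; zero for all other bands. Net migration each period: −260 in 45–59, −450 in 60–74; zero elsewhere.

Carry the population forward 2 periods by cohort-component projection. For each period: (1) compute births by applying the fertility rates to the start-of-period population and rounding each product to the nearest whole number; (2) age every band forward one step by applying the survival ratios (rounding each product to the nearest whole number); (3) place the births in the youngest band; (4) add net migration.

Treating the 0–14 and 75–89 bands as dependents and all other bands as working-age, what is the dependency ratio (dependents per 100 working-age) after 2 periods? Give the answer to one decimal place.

Let group 1 be 0–14 through group 6 = 75–89.
Period 1.
Births: 3000 × 0.507 = 1521, 4200 × 0.165 = 693 → total 2214
Group 2: 7700 × 0.97 = 7469
Group 3: 3000 × 0.975 = 2925
Group 4: 4200 × 0.958 = 4024
Group 5: 3500 × 0.948 = 3318
Group 6: 3400 × 0.978 = 3325
Net migration: Group 4 − 260 → 3764; Group 5 − 450 → 2868
Population now: 0–14=2214, 15–29=7469, 30–44=2925, 45–59=3764, 60–74=2868, 75–89=3325
Period 2.
Births: 7469 × 0.507 = 3787, 2925 × 0.165 = 483 → total 4270
Group 2: 2214 × 0.97 = 2148
Group 3: 7469 × 0.975 = 7282
Group 4: 2925 × 0.958 = 2802
Group 5: 3764 × 0.948 = 3568
Group 6: 2868 × 0.978 = 2805
Net migration: Group 4 − 260 → 2542; Group 5 − 450 → 3118
Population now: 0–14=4270, 15–29=2148, 30–44=7282, 45–59=2542, 60–74=3118, 75–89=2805
Dependents (band 0–14 + band 75–89) = 4270 + 2805 = 7075; working-age = 15090; ratio = 7075/15090 × 100 = 46.9

46.9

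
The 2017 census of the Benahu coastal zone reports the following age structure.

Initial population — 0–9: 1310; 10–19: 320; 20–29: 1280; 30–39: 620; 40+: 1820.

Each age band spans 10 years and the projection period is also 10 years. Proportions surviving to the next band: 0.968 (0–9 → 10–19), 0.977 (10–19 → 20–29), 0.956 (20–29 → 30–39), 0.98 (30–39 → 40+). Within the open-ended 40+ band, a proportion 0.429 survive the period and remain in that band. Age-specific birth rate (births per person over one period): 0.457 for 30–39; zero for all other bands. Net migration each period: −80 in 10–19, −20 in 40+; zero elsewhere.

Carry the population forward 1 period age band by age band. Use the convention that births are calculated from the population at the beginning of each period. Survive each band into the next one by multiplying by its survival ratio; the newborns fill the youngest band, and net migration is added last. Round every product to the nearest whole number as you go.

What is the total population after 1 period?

4377

Let group 1 be 0–9 through group 5 = 40+.
— Period 1 —
Births: 620 × 0.457 = 283
Group 2: 1310 × 0.968 = 1268
Group 3: 320 × 0.977 = 313
Group 4: 1280 × 0.956 = 1224
Group 5: 620 × 0.98 + 1820 × 0.429 = 608 + 781 = 1389
Net migration: Group 2 − 80 → 1188; Group 5 − 20 → 1369
End of period: [283, 1188, 313, 1224, 1369]
Total after period 1: 283 + 1188 + 313 + 1224 + 1369 = 4377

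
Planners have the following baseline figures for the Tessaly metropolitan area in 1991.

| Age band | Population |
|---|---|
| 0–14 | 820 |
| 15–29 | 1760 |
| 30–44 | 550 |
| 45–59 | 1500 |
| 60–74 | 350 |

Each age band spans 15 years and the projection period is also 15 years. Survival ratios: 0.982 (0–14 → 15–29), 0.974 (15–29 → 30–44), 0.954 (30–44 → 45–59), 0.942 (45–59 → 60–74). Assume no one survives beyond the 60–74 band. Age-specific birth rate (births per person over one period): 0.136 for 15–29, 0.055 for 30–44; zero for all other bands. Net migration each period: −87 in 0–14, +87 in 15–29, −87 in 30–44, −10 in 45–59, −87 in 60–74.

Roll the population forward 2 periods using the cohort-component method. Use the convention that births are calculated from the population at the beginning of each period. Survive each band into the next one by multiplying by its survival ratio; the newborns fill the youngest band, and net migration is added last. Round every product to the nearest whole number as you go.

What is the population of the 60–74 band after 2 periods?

398

[period 1]
Births: 1760 × 0.136 = 239, 550 × 0.055 = 30 ⇒ total 269
15–29: 820 × 0.982 = 805
30–44: 1760 × 0.974 = 1714
45–59: 550 × 0.954 = 525
60–74: 1500 × 0.942 = 1413
Net migration: 0–14 − 87 → 182; 15–29 + 87 → 892; 30–44 − 87 → 1627; 45–59 − 10 → 515; 60–74 − 87 → 1326
→ [182, 892, 1627, 515, 1326]
[period 2]
Births: 892 × 0.136 = 121, 1627 × 0.055 = 89 ⇒ total 210
15–29: 182 × 0.982 = 179
30–44: 892 × 0.974 = 869
45–59: 1627 × 0.954 = 1552
60–74: 515 × 0.942 = 485
Net migration: 0–14 − 87 → 123; 15–29 + 87 → 266; 30–44 − 87 → 782; 45–59 − 10 → 1542; 60–74 − 87 → 398
→ [123, 266, 782, 1542, 398]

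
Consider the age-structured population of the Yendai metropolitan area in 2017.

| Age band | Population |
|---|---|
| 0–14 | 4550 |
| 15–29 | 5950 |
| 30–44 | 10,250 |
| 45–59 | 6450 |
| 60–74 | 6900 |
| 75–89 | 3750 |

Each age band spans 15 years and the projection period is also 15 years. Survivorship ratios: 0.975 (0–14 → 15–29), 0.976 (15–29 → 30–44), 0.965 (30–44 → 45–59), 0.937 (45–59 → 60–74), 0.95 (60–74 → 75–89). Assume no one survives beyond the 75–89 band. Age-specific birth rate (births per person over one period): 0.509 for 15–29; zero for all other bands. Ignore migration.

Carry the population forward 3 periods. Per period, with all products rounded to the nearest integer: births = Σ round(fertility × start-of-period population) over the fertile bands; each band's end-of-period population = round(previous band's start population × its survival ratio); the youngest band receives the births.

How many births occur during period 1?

3029

Numbering the groups 1..6 from youngest to oldest:
Period 1:
Births: 5950 * 0.509 = 3029
Group 2: 4550 * 0.975 = 4436
Group 3: 5950 * 0.976 = 5807
Group 4: 10250 * 0.965 = 9891
Group 5: 6450 * 0.937 = 6044
Group 6: 6900 * 0.95 = 6555
→ [3029, 4436, 5807, 9891, 6044, 6555]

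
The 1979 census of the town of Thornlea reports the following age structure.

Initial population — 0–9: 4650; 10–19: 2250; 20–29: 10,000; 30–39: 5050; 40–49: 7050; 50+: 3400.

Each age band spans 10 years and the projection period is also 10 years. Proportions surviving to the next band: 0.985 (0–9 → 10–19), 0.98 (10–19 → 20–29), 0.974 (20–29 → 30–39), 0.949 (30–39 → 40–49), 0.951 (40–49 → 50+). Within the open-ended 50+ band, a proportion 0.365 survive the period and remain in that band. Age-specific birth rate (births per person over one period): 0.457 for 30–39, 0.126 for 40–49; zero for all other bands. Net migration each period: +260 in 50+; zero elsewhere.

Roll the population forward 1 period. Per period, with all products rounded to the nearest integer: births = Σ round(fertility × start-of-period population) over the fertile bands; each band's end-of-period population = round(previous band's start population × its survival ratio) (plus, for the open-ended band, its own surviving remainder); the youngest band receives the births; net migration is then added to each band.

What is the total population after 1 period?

32719

After projecting period 1:
Births: 5050 × 0.457 = 2308 ; 7050 × 0.126 = 888 → 3196
10–19: 4650 × 0.985 = 4580
20–29: 2250 × 0.98 = 2205
30–39: 10000 × 0.974 = 9740
40–49: 5050 × 0.949 = 4792
50+: 7050 × 0.951 + 3400 × 0.365 = 6705 + 1241 = 7946
Net migration: 50+ + 260 → 8206
→ [3196, 4580, 2205, 9740, 4792, 8206]
Total after period 1: 3196 + 4580 + 2205 + 9740 + 4792 + 8206 = 32719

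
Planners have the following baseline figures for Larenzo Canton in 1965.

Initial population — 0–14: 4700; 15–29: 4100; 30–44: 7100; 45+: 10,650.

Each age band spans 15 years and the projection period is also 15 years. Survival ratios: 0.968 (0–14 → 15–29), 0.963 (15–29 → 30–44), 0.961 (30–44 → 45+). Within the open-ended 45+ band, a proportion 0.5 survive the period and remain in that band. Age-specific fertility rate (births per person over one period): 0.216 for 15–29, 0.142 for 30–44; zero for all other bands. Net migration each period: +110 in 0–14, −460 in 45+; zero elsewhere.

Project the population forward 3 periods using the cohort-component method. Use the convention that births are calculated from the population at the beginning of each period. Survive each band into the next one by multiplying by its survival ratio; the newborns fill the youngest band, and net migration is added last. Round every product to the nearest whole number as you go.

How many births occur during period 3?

1041

Numbering the groups 1..4 from youngest to oldest:
Period 1.
Births: 4100 × 0.216 = 886  |  7100 × 0.142 = 1008 — total 1894
Group 2: 4700 × 0.968 = 4550
Group 3: 4100 × 0.963 = 3948
Group 4: 7100 × 0.961 + 10650 × 0.5 = 6823 + 5325 = 12148
Net migration: Group 1 + 110 → 2004; Group 4 − 460 → 11688
Population now: 0–14=2004, 15–29=4550, 30–44=3948, 45+=11688
Period 2.
Births: 4550 × 0.216 = 983  |  3948 × 0.142 = 561 — total 1544
Group 2: 2004 × 0.968 = 1940
Group 3: 4550 × 0.963 = 4382
Group 4: 3948 × 0.961 + 11688 × 0.5 = 3794 + 5844 = 9638
Net migration: Group 1 + 110 → 1654; Group 4 − 460 → 9178
Population now: 0–14=1654, 15–29=1940, 30–44=4382, 45+=9178
Period 3.
Births: 1940 × 0.216 = 419  |  4382 × 0.142 = 622 — total 1041
Group 2: 1654 × 0.968 = 1601
Group 3: 1940 × 0.963 = 1868
Group 4: 4382 × 0.961 + 9178 × 0.5 = 4211 + 4589 = 8800
Net migration: Group 1 + 110 → 1151; Group 4 − 460 → 8340
Population now: 0–14=1151, 15–29=1601, 30–44=1868, 45+=8340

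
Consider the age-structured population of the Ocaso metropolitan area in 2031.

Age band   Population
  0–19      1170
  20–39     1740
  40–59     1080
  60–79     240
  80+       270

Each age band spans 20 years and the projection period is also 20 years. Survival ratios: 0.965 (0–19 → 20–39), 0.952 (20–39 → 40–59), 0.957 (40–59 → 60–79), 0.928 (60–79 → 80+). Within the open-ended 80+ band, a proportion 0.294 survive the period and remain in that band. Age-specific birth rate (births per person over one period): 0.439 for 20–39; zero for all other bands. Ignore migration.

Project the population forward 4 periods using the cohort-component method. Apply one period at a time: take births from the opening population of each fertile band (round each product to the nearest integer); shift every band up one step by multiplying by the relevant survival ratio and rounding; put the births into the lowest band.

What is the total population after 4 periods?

3129

Let group 1 be 0–19 through group 5 = 80+.
— Period 1 —
Births: 1740 × 0.439 = 764
Group 2: 1170 × 0.965 = 1129
Group 3: 1740 × 0.952 = 1656
Group 4: 1080 × 0.957 = 1034
Group 5: 240 × 0.928 + 270 × 0.294 = 223 + 79 = 302
Giving 764 / 1129 / 1656 / 1034 / 302.
— Period 2 —
Births: 1129 × 0.439 = 496
Group 2: 764 × 0.965 = 737
Group 3: 1129 × 0.952 = 1075
Group 4: 1656 × 0.957 = 1585
Group 5: 1034 × 0.928 + 302 × 0.294 = 960 + 89 = 1049
Giving 496 / 737 / 1075 / 1585 / 1049.
— Period 3 —
Births: 737 × 0.439 = 324
Group 2: 496 × 0.965 = 479
Group 3: 737 × 0.952 = 702
Group 4: 1075 × 0.957 = 1029
Group 5: 1585 × 0.928 + 1049 × 0.294 = 1471 + 308 = 1779
Giving 324 / 479 / 702 / 1029 / 1779.
— Period 4 —
Births: 479 × 0.439 = 210
Group 2: 324 × 0.965 = 313
Group 3: 479 × 0.952 = 456
Group 4: 702 × 0.957 = 672
Group 5: 1029 × 0.928 + 1779 × 0.294 = 955 + 523 = 1478
Giving 210 / 313 / 456 / 672 / 1478.
Total after period 4: 210 + 313 + 456 + 672 + 1478 = 3129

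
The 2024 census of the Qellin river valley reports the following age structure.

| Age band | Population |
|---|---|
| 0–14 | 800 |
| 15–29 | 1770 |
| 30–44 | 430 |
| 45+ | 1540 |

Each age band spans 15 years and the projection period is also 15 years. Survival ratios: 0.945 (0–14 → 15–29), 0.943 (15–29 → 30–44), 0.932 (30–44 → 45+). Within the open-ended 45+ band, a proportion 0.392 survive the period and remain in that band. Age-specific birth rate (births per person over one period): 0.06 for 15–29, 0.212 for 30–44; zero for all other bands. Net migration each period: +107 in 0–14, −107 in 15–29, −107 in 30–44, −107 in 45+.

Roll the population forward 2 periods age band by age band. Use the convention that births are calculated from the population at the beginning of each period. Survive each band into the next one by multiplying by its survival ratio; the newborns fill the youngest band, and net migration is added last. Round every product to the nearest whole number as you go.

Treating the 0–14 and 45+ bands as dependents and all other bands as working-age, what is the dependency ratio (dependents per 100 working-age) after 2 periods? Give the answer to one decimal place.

Let band 1 be 0–14 through band 4 = 45+.
Period 1:
Births: 1770 × 0.06 = 106  |  430 × 0.212 = 91 → 197
Band 2: 800 × 0.945 = 756
Band 3: 1770 × 0.943 = 1669
Band 4: 430 × 0.932 + 1540 × 0.392 = 401 + 604 = 1005
Net migration: Band 1 + 107 → 304; Band 2 − 107 → 649; Band 3 − 107 → 1562; Band 4 − 107 → 898
End of period: [304, 649, 1562, 898]
Period 2:
Births: 649 × 0.06 = 39  |  1562 × 0.212 = 331 → 370
Band 2: 304 × 0.945 = 287
Band 3: 649 × 0.943 = 612
Band 4: 1562 × 0.932 + 898 × 0.392 = 1456 + 352 = 1808
Net migration: Band 1 + 107 → 477; Band 2 − 107 → 180; Band 3 − 107 → 505; Band 4 − 107 → 1701
End of period: [477, 180, 505, 1701]
Dependents (band 0–14 + band 45+) = 477 + 1701 = 2178; working-age = 685; ratio = 2178/685 × 100 = 318.0

318.0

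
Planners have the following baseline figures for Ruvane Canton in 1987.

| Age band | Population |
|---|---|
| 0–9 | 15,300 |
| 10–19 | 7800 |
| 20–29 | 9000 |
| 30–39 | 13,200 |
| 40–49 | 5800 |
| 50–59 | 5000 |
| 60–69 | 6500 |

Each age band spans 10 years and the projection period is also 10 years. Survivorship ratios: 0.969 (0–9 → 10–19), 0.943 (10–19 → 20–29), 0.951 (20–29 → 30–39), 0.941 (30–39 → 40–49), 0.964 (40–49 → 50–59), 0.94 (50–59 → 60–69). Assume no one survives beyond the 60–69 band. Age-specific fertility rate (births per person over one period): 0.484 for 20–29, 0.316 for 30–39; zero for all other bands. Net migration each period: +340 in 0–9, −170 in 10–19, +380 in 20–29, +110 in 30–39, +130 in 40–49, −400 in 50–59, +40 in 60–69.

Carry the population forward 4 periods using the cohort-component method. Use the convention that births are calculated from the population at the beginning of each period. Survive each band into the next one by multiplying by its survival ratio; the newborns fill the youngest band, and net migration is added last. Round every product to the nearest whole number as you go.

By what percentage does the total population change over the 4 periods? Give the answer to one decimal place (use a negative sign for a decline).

-6.0

Numbering the groups 1..7 from youngest to oldest:
Period 1:
Births: 9000 * 0.484 = 4356 ; 13200 * 0.316 = 4171 → 8527
Group 2: 15300 * 0.969 = 14826
Group 3: 7800 * 0.943 = 7355
Group 4: 9000 * 0.951 = 8559
Group 5: 13200 * 0.941 = 12421
Group 6: 5800 * 0.964 = 5591
Group 7: 5000 * 0.94 = 4700
Net migration: Group 1 + 340 → 8867; Group 2 − 170 → 14656; Group 3 + 380 → 7735; Group 4 + 110 → 8669; Group 5 + 130 → 12551; Group 6 − 400 → 5191; Group 7 + 40 → 4740
End of period: [8867, 14656, 7735, 8669, 12551, 5191, 4740]
Period 2:
Births: 7735 * 0.484 = 3744 ; 8669 * 0.316 = 2739 → 6483
Group 2: 8867 * 0.969 = 8592
Group 3: 14656 * 0.943 = 13821
Group 4: 7735 * 0.951 = 7356
Group 5: 8669 * 0.941 = 8158
Group 6: 12551 * 0.964 = 12099
Group 7: 5191 * 0.94 = 4880
Net migration: Group 1 + 340 → 6823; Group 2 − 170 → 8422; Group 3 + 380 → 14201; Group 4 + 110 → 7466; Group 5 + 130 → 8288; Group 6 − 400 → 11699; Group 7 + 40 → 4920
End of period: [6823, 8422, 14201, 7466, 8288, 11699, 4920]
Period 3:
Births: 14201 * 0.484 = 6873 ; 7466 * 0.316 = 2359 → 9232
Group 2: 6823 * 0.969 = 6611
Group 3: 8422 * 0.943 = 7942
Group 4: 14201 * 0.951 = 13505
Group 5: 7466 * 0.941 = 7026
Group 6: 8288 * 0.964 = 7990
Group 7: 11699 * 0.94 = 10997
Net migration: Group 1 + 340 → 9572; Group 2 − 170 → 6441; Group 3 + 380 → 8322; Group 4 + 110 → 13615; Group 5 + 130 → 7156; Group 6 − 400 → 7590; Group 7 + 40 → 11037
End of period: [9572, 6441, 8322, 13615, 7156, 7590, 11037]
Period 4:
Births: 8322 * 0.484 = 4028 ; 13615 * 0.316 = 4302 → 8330
Group 2: 9572 * 0.969 = 9275
Group 3: 6441 * 0.943 = 6074
Group 4: 8322 * 0.951 = 7914
Group 5: 13615 * 0.941 = 12812
Group 6: 7156 * 0.964 = 6898
Group 7: 7590 * 0.94 = 7135
Net migration: Group 1 + 340 → 8670; Group 2 − 170 → 9105; Group 3 + 380 → 6454; Group 4 + 110 → 8024; Group 5 + 130 → 12942; Group 6 − 400 → 6498; Group 7 + 40 → 7175
End of period: [8670, 9105, 6454, 8024, 12942, 6498, 7175]
Total: 62600 → 58868; change = -3732; percentage change = -6.0%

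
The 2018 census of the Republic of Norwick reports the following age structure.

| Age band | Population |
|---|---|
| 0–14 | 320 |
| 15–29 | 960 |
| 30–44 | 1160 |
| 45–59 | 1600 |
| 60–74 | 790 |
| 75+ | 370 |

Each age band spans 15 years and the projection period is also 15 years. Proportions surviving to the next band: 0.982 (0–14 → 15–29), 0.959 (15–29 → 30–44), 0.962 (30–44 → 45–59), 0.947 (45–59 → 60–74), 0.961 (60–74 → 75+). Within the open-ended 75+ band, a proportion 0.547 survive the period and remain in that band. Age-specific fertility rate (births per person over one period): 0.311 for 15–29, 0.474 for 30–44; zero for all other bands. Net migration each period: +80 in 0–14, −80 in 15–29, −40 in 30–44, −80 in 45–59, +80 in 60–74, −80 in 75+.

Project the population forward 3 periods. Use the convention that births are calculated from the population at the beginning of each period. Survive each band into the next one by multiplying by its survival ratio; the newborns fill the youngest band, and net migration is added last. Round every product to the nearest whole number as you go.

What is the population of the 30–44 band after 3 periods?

Let group 1 be 0–14 through group 6 = 75+.
After projecting period 1:
Births: 960 × 0.311 = 299 ; 1160 × 0.474 = 550 → total 849
Group 2: 320 × 0.982 = 314
Group 3: 960 × 0.959 = 921
Group 4: 1160 × 0.962 = 1116
Group 5: 1600 × 0.947 = 1515
Group 6: 790 × 0.961 + 370 × 0.547 = 759 + 202 = 961
Net migration: Group 1 + 80 → 929; Group 2 − 80 → 234; Group 3 − 40 → 881; Group 4 − 80 → 1036; Group 5 + 80 → 1595; Group 6 − 80 → 881
Giving 929 / 234 / 881 / 1036 / 1595 / 881.
After projecting period 2:
Births: 234 × 0.311 = 73 ; 881 × 0.474 = 418 → total 491
Group 2: 929 × 0.982 = 912
Group 3: 234 × 0.959 = 224
Group 4: 881 × 0.962 = 848
Group 5: 1036 × 0.947 = 981
Group 6: 1595 × 0.961 + 881 × 0.547 = 1533 + 482 = 2015
Net migration: Group 1 + 80 → 571; Group 2 − 80 → 832; Group 3 − 40 → 184; Group 4 − 80 → 768; Group 5 + 80 → 1061; Group 6 − 80 → 1935
Giving 571 / 832 / 184 / 768 / 1061 / 1935.
After projecting period 3:
Births: 832 × 0.311 = 259 ; 184 × 0.474 = 87 → total 346
Group 2: 571 × 0.982 = 561
Group 3: 832 × 0.959 = 798
Group 4: 184 × 0.962 = 177
Group 5: 768 × 0.947 = 727
Group 6: 1061 × 0.961 + 1935 × 0.547 = 1020 + 1058 = 2078
Net migration: Group 1 + 80 → 426; Group 2 − 80 → 481; Group 3 − 40 → 758; Group 4 − 80 → 97; Group 5 + 80 → 807; Group 6 − 80 → 1998
Giving 426 / 481 / 758 / 97 / 807 / 1998.

758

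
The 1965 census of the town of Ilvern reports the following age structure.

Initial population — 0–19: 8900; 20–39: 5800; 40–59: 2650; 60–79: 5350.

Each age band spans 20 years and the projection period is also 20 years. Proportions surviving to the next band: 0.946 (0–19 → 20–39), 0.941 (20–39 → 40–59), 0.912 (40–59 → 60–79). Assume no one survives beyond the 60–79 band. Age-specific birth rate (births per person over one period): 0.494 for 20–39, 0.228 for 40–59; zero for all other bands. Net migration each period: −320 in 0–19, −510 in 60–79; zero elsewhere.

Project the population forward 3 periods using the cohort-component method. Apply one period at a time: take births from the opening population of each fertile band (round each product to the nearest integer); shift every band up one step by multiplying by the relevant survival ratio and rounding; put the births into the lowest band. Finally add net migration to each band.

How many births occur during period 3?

Numbering the bands 1..4 from youngest to oldest:
After projecting period 1:
Births: 5800 * 0.494 = 2865, 2650 * 0.228 = 604 ⇒ total 3469
Band 2: 8900 * 0.946 = 8419
Band 3: 5800 * 0.941 = 5458
Band 4: 2650 * 0.912 = 2417
Net migration: Band 1 − 320 → 3149; Band 4 − 510 → 1907
Giving 3149 / 8419 / 5458 / 1907.
After projecting period 2:
Births: 8419 * 0.494 = 4159, 5458 * 0.228 = 1244 ⇒ total 5403
Band 2: 3149 * 0.946 = 2979
Band 3: 8419 * 0.941 = 7922
Band 4: 5458 * 0.912 = 4978
Net migration: Band 1 − 320 → 5083; Band 4 − 510 → 4468
Giving 5083 / 2979 / 7922 / 4468.
After projecting period 3:
Births: 2979 * 0.494 = 1472, 7922 * 0.228 = 1806 ⇒ total 3278
Band 2: 5083 * 0.946 = 4809
Band 3: 2979 * 0.941 = 2803
Band 4: 7922 * 0.912 = 7225
Net migration: Band 1 − 320 → 2958; Band 4 − 510 → 6715
Giving 2958 / 4809 / 2803 / 6715.

3278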